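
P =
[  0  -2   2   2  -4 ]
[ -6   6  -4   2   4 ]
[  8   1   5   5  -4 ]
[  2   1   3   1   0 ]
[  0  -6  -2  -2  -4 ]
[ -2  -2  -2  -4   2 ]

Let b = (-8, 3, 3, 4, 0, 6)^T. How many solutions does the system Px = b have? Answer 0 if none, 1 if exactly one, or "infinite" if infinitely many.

0

Row reduce the augmented matrix [P | b].
Swap R1 ↔ R2
R3 ← R3 + (4/3)·R1: [0, 9, -1/3, 23/3, 4/3, 7]
R4 ← R4 + (1/3)·R1: [0, 3, 5/3, 5/3, 4/3, 5]
R6 ← R6 − (1/3)·R1: [0, -4, -2/3, -14/3, 2/3, 5]
R3 ← R3 + (9/2)·R2: [0, 0, 26/3, 50/3, -50/3, -29]
R4 ← R4 + (3/2)·R2: [0, 0, 14/3, 14/3, -14/3, -7]
R5 ← R5 − (3)·R2: [0, 0, -8, -8, 8, 24]
R6 ← R6 − (2)·R2: [0, 0, -14/3, -26/3, 26/3, 21]
R4 ← R4 − (7/13)·R3: [0, 0, 0, -56/13, 56/13, 112/13]
R5 ← R5 + (12/13)·R3: [0, 0, 0, 96/13, -96/13, -36/13]
R6 ← R6 + (7/13)·R3: [0, 0, 0, 4/13, -4/13, 70/13]
R5 ← R5 + (12/7)·R4: [0, 0, 0, 0, 0, 12]
R6 ← R6 + (1/14)·R4: [0, 0, 0, 0, 0, 6]
R6 ← R6 − (1/2)·R5: [0, 0, 0, 0, 0, 0]
The echelon form has 5 nonzero rows; the last pivot sits in the augmented column, so rank(P) = 4 but rank([P|b]) = 5.
Since the ranks differ, the system is inconsistent.
It has no solutions.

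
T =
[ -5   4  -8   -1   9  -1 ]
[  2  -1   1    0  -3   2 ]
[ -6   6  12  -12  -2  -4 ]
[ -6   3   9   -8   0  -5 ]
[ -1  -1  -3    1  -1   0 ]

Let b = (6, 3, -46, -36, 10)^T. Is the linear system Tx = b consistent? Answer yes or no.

Row reduce the augmented matrix [T | b].
R2 ← R2 + (2/5)·R1: [0, 3/5, -11/5, -2/5, 3/5, 8/5, 27/5]
R3 ← R3 − (6/5)·R1: [0, 6/5, 108/5, -54/5, -64/5, -14/5, -266/5]
R4 ← R4 − (6/5)·R1: [0, -9/5, 93/5, -34/5, -54/5, -19/5, -216/5]
R5 ← R5 − (1/5)·R1: [0, -9/5, -7/5, 6/5, -14/5, 1/5, 44/5]
R3 ← R3 − (2)·R2: [0, 0, 26, -10, -14, -6, -64]
R4 ← R4 + (3)·R2: [0, 0, 12, -8, -9, 1, -27]
R5 ← R5 + (3)·R2: [0, 0, -8, 0, -1, 5, 25]
R4 ← R4 − (6/13)·R3: [0, 0, 0, -44/13, -33/13, 49/13, 33/13]
R5 ← R5 + (4/13)·R3: [0, 0, 0, -40/13, -69/13, 41/13, 69/13]
R5 ← R5 − (10/11)·R4: [0, 0, 0, 0, -3, -3/11, 3]
The echelon form has 5 nonzero rows, and every pivot lies in the first 6 columns, so rank(T) = rank([T|b]) = 5.
The system is consistent.

yes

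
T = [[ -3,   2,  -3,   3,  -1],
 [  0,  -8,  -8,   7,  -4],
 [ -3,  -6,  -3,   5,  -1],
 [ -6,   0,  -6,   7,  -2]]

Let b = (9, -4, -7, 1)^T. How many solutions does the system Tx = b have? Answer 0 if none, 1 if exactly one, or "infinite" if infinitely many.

Row reduce the augmented matrix [T | b].
R3 ← R3 − R1: [0, -8, 0, 2, 0, -16]
R4 ← R4 − (2)·R1: [0, -4, 0, 1, 0, -17]
R3 ← R3 − R2: [0, 0, 8, -5, 4, -12]
R4 ← R4 − (1/2)·R2: [0, 0, 4, -5/2, 2, -15]
R4 ← R4 − (1/2)·R3: [0, 0, 0, 0, 0, -9]
The echelon form has 4 nonzero rows; the last pivot sits in the augmented column, so rank(T) = 3 but rank([T|b]) = 4.
Since the ranks differ, the system is inconsistent.
It has no solutions.

0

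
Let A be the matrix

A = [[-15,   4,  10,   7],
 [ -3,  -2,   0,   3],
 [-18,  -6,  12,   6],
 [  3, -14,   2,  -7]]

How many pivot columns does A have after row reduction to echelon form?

4

Row reduce to echelon form.
R2 ← R2 − (1/5)·R1: [0, -14/5, -2, 8/5]
R3 ← R3 − (6/5)·R1: [0, -54/5, 0, -12/5]
R4 ← R4 + (1/5)·R1: [0, -66/5, 4, -28/5]
R3 ← R3 − (27/7)·R2: [0, 0, 54/7, -60/7]
R4 ← R4 − (33/7)·R2: [0, 0, 94/7, -92/7]
R4 ← R4 − (47/27)·R3: [0, 0, 0, 16/9]
Echelon form has 4 nonzero rows, so rank(A) = 4.
Each nonzero row contributes one pivot column: 4 pivot columns.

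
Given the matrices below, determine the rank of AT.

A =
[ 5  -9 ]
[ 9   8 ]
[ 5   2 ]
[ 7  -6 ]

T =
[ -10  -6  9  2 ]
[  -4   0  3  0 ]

First compute AT:
[[-14, -30,  18,  10],
 [-122, -54, 105,  18],
 [-58, -30,  51,  10],
 [-46, -42,  45,  14]]
Now row reduce the product.
R2 ← R2 − (61/7)·R1: [0, 1452/7, -363/7, -484/7]
R3 ← R3 − (29/7)·R1: [0, 660/7, -165/7, -220/7]
R4 ← R4 − (23/7)·R1: [0, 396/7, -99/7, -132/7]
R3 ← R3 − (5/11)·R2: [0, 0, 0, 0]
R4 ← R4 − (3/11)·R2: [0, 0, 0, 0]
2 nonzero rows, so rank(AT) = 2.

2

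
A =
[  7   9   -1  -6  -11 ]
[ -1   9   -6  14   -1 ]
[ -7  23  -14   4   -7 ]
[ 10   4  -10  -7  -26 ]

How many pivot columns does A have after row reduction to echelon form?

Row reduce to echelon form.
R2 ← R2 + (1/7)·R1: [0, 72/7, -43/7, 92/7, -18/7]
R3 ← R3 + R1: [0, 32, -15, -2, -18]
R4 ← R4 − (10/7)·R1: [0, -62/7, -60/7, 11/7, -72/7]
R3 ← R3 − (28/9)·R2: [0, 0, 37/9, -386/9, -10]
R4 ← R4 + (31/36)·R2: [0, 0, -499/36, 116/9, -25/2]
R4 ← R4 + (499/148)·R3: [0, 0, 0, -9747/74, -1710/37]
Echelon form has 4 nonzero rows, so rank(A) = 4.
Each nonzero row contributes one pivot column: 4 pivot columns.

4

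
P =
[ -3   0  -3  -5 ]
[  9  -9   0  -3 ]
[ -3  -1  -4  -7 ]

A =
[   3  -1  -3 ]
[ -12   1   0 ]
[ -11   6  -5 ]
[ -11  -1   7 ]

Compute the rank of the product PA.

First compute PA:
[[ 79, -10, -11],
 [168, -15, -48],
 [124, -15, -20]]
Now row reduce the product.
R2 ← R2 − (168/79)·R1: [0, 495/79, -1944/79]
R3 ← R3 − (124/79)·R1: [0, 55/79, -216/79]
R3 ← R3 − (1/9)·R2: [0, 0, 0]
2 nonzero rows, so rank(PA) = 2.

2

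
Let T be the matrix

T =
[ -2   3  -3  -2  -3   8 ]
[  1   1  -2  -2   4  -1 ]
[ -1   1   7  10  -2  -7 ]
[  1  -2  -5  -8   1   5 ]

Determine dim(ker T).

3

Row reduce to echelon form.
R2 ← R2 + (1/2)·R1: [0, 5/2, -7/2, -3, 5/2, 3]
R3 ← R3 − (1/2)·R1: [0, -1/2, 17/2, 11, -1/2, -11]
R4 ← R4 + (1/2)·R1: [0, -1/2, -13/2, -9, -1/2, 9]
R3 ← R3 + (1/5)·R2: [0, 0, 39/5, 52/5, 0, -52/5]
R4 ← R4 + (1/5)·R2: [0, 0, -36/5, -48/5, 0, 48/5]
R4 ← R4 + (12/13)·R3: [0, 0, 0, 0, 0, 0]
3 nonzero rows, so rank(T) = 3.
T has 6 columns; by rank–nullity, nullity = 6 − 3 = 3.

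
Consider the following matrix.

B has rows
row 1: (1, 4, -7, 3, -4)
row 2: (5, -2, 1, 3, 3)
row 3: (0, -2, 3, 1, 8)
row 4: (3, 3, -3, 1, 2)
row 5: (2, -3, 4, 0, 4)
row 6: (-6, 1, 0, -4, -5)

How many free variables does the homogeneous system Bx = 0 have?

0

Row reduce to echelon form.
R2 ← R2 − (5)·R1: [0, -22, 36, -12, 23]
R4 ← R4 − (3)·R1: [0, -9, 18, -8, 14]
R5 ← R5 − (2)·R1: [0, -11, 18, -6, 12]
R6 ← R6 + (6)·R1: [0, 25, -42, 14, -29]
R3 ← R3 − (1/11)·R2: [0, 0, -3/11, 23/11, 65/11]
R4 ← R4 − (9/22)·R2: [0, 0, 36/11, -34/11, 101/22]
R5 ← R5 − (1/2)·R2: [0, 0, 0, 0, 1/2]
R6 ← R6 + (25/22)·R2: [0, 0, -12/11, 4/11, -63/22]
R4 ← R4 + (12)·R3: [0, 0, 0, 22, 151/2]
R6 ← R6 − (4)·R3: [0, 0, 0, -8, -53/2]
R6 ← R6 + (4/11)·R4: [0, 0, 0, 0, 21/22]
R6 ← R6 − (21/11)·R5: [0, 0, 0, 0, 0]
5 nonzero rows, so rank(B) = 5.
B has 5 columns; by rank–nullity, nullity = 5 − 5 = 0.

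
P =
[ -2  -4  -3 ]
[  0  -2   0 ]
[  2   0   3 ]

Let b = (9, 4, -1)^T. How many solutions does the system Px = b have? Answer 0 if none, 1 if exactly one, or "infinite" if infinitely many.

Row reduce the augmented matrix [P | b].
R3 ← R3 + R1: [0, -4, 0, 8]
R3 ← R3 − (2)·R2: [0, 0, 0, 0]
The echelon form has 2 nonzero rows, and every pivot lies in the first 3 columns, so rank(P) = rank([P|b]) = 2.
The system is consistent.
rank = 2 < 3 unknowns, so there are infinitely many solutions.

infinite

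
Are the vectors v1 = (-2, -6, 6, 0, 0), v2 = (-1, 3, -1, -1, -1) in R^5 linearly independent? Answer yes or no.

Form the matrix with these vectors as rows and row reduce.
R2 ← R2 − (1/2)·R1: [0, 6, -4, -1, -1]
2 nonzero rows, so the 2 vectors span a space of dimension 2.
Since 2 = 2, the vectors are linearly independent.

yes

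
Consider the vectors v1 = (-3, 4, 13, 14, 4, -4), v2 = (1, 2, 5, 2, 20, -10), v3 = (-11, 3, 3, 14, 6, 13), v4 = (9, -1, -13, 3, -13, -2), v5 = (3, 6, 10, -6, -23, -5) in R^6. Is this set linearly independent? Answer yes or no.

yes

Form the matrix with these vectors as rows and row reduce.
R2 ← R2 + (1/3)·R1: [0, 10/3, 28/3, 20/3, 64/3, -34/3]
R3 ← R3 − (11/3)·R1: [0, -35/3, -134/3, -112/3, -26/3, 83/3]
R4 ← R4 + (3)·R1: [0, 11, 26, 45, -1, -14]
R5 ← R5 + R1: [0, 10, 23, 8, -19, -9]
R3 ← R3 + (7/2)·R2: [0, 0, -12, -14, 66, -12]
R4 ← R4 − (33/10)·R2: [0, 0, -24/5, 23, -357/5, 117/5]
R5 ← R5 − (3)·R2: [0, 0, -5, -12, -83, 25]
R4 ← R4 − (2/5)·R3: [0, 0, 0, 143/5, -489/5, 141/5]
R5 ← R5 − (5/12)·R3: [0, 0, 0, -37/6, -221/2, 30]
R5 ← R5 + (185/858)·R4: [0, 0, 0, 0, -18817/143, 10319/286]
5 nonzero rows, so the 5 vectors span a space of dimension 5.
Since 5 = 5, the vectors are linearly independent.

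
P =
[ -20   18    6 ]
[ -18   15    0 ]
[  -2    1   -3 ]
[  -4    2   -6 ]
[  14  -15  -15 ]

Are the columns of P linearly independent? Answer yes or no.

Row reduce P to echelon form.
R2 ← R2 − (9/10)·R1: [0, -6/5, -27/5]
R3 ← R3 − (1/10)·R1: [0, -4/5, -18/5]
R4 ← R4 − (1/5)·R1: [0, -8/5, -36/5]
R5 ← R5 + (7/10)·R1: [0, -12/5, -54/5]
R3 ← R3 − (2/3)·R2: [0, 0, 0]
R4 ← R4 − (4/3)·R2: [0, 0, 0]
R5 ← R5 − (2)·R2: [0, 0, 0]
2 pivots among 3 columns.
Only 2 < 3 pivot columns, so the columns are linearly dependent.

no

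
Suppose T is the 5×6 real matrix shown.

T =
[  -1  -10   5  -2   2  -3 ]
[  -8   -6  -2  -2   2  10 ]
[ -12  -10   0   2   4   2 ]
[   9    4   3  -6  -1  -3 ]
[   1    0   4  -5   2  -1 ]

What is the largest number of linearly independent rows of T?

Row reduce to echelon form.
R2 ← R2 − (8)·R1: [0, 74, -42, 14, -14, 34]
R3 ← R3 − (12)·R1: [0, 110, -60, 26, -20, 38]
R4 ← R4 + (9)·R1: [0, -86, 48, -24, 17, -30]
R5 ← R5 + R1: [0, -10, 9, -7, 4, -4]
R3 ← R3 − (55/37)·R2: [0, 0, 90/37, 192/37, 30/37, -464/37]
R4 ← R4 + (43/37)·R2: [0, 0, -30/37, -286/37, 27/37, 352/37]
R5 ← R5 + (5/37)·R2: [0, 0, 123/37, -189/37, 78/37, 22/37]
R4 ← R4 + (1/3)·R3: [0, 0, 0, -6, 1, 16/3]
R5 ← R5 − (41/30)·R3: [0, 0, 0, -61/5, 1, 266/15]
R5 ← R5 − (61/30)·R4: [0, 0, 0, 0, -31/30, 62/9]
Echelon form has 5 nonzero rows, so rank(T) = 5.
The rank gives the maximum number of linearly independent rows: 5.

5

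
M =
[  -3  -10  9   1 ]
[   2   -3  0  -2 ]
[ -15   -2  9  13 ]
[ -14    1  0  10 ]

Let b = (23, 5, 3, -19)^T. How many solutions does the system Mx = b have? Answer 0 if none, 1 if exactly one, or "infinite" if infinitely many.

1

Row reduce the augmented matrix [M | b].
R2 ← R2 + (2/3)·R1: [0, -29/3, 6, -4/3, 61/3]
R3 ← R3 − (5)·R1: [0, 48, -36, 8, -112]
R4 ← R4 − (14/3)·R1: [0, 143/3, -42, 16/3, -379/3]
R3 ← R3 + (144/29)·R2: [0, 0, -180/29, 40/29, -320/29]
R4 ← R4 + (143/29)·R2: [0, 0, -360/29, -36/29, -756/29]
R4 ← R4 − (2)·R3: [0, 0, 0, -4, -4]
The echelon form has 4 nonzero rows, and every pivot lies in the first 4 columns, so rank(M) = rank([M|b]) = 4.
The system is consistent.
rank = 4 = number of unknowns, so the solution is unique.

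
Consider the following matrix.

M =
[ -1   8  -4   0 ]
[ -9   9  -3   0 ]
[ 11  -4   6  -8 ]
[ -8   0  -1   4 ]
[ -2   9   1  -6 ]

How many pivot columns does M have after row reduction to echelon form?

Row reduce to echelon form.
R2 ← R2 − (9)·R1: [0, -63, 33, 0]
R3 ← R3 + (11)·R1: [0, 84, -38, -8]
R4 ← R4 − (8)·R1: [0, -64, 31, 4]
R5 ← R5 − (2)·R1: [0, -7, 9, -6]
R3 ← R3 + (4/3)·R2: [0, 0, 6, -8]
R4 ← R4 − (64/63)·R2: [0, 0, -53/21, 4]
R5 ← R5 − (1/9)·R2: [0, 0, 16/3, -6]
R4 ← R4 + (53/126)·R3: [0, 0, 0, 40/63]
R5 ← R5 − (8/9)·R3: [0, 0, 0, 10/9]
R5 ← R5 − (7/4)·R4: [0, 0, 0, 0]
Echelon form has 4 nonzero rows, so rank(M) = 4.
Each nonzero row contributes one pivot column: 4 pivot columns.

4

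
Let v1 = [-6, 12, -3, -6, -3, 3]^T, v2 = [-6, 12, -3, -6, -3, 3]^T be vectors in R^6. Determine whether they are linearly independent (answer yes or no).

no

Form the matrix with these vectors as rows and row reduce.
R2 ← R2 − R1: [0, 0, 0, 0, 0, 0]
1 nonzero row, so the 2 vectors span a space of dimension 1.
Since 1 < 2, the vectors are linearly dependent.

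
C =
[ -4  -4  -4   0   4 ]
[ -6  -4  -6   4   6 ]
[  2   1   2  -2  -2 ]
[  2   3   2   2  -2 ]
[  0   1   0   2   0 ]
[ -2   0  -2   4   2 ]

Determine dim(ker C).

Row reduce to echelon form.
R2 ← R2 − (3/2)·R1: [0, 2, 0, 4, 0]
R3 ← R3 + (1/2)·R1: [0, -1, 0, -2, 0]
R4 ← R4 + (1/2)·R1: [0, 1, 0, 2, 0]
R6 ← R6 − (1/2)·R1: [0, 2, 0, 4, 0]
R3 ← R3 + (1/2)·R2: [0, 0, 0, 0, 0]
R4 ← R4 − (1/2)·R2: [0, 0, 0, 0, 0]
R5 ← R5 − (1/2)·R2: [0, 0, 0, 0, 0]
R6 ← R6 − R2: [0, 0, 0, 0, 0]
2 nonzero rows, so rank(C) = 2.
C has 5 columns; by rank–nullity, nullity = 5 − 2 = 3.

3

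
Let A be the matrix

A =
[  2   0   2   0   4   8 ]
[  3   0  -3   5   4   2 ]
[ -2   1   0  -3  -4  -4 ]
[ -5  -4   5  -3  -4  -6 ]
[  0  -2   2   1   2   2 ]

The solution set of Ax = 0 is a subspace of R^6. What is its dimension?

Row reduce to echelon form.
R2 ← R2 − (3/2)·R1: [0, 0, -6, 5, -2, -10]
R3 ← R3 + R1: [0, 1, 2, -3, 0, 4]
R4 ← R4 + (5/2)·R1: [0, -4, 10, -3, 6, 14]
Swap R2 ↔ R3
R4 ← R4 + (4)·R2: [0, 0, 18, -15, 6, 30]
R5 ← R5 + (2)·R2: [0, 0, 6, -5, 2, 10]
R4 ← R4 + (3)·R3: [0, 0, 0, 0, 0, 0]
R5 ← R5 + R3: [0, 0, 0, 0, 0, 0]
3 nonzero rows, so rank(A) = 3.
A has 6 columns; by rank–nullity, nullity = 6 − 3 = 3.

3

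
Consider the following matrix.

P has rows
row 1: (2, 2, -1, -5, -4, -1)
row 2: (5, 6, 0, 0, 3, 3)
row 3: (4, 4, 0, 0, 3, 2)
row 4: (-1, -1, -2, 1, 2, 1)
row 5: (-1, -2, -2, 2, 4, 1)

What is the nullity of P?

Row reduce to echelon form.
R2 ← R2 − (5/2)·R1: [0, 1, 5/2, 25/2, 13, 11/2]
R3 ← R3 − (2)·R1: [0, 0, 2, 10, 11, 4]
R4 ← R4 + (1/2)·R1: [0, 0, -5/2, -3/2, 0, 1/2]
R5 ← R5 + (1/2)·R1: [0, -1, -5/2, -1/2, 2, 1/2]
R5 ← R5 + R2: [0, 0, 0, 12, 15, 6]
R4 ← R4 + (5/4)·R3: [0, 0, 0, 11, 55/4, 11/2]
R5 ← R5 − (12/11)·R4: [0, 0, 0, 0, 0, 0]
4 nonzero rows, so rank(P) = 4.
P has 6 columns; by rank–nullity, nullity = 6 − 4 = 2.

2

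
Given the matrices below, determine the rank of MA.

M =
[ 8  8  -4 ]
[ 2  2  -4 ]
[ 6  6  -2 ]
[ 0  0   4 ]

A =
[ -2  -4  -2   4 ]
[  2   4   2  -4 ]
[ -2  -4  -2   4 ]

1

First compute MA:
[[  8,  16,   8, -16],
 [  8,  16,   8, -16],
 [  4,   8,   4,  -8],
 [ -8, -16,  -8,  16]]
Now row reduce the product.
R2 ← R2 − R1: [0, 0, 0, 0]
R3 ← R3 − (1/2)·R1: [0, 0, 0, 0]
R4 ← R4 + R1: [0, 0, 0, 0]
1 nonzero row, so rank(MA) = 1.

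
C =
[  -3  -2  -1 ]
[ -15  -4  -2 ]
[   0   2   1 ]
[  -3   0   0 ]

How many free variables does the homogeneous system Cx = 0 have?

Row reduce to echelon form.
R2 ← R2 − (5)·R1: [0, 6, 3]
R4 ← R4 − R1: [0, 2, 1]
R3 ← R3 − (1/3)·R2: [0, 0, 0]
R4 ← R4 − (1/3)·R2: [0, 0, 0]
2 nonzero rows, so rank(C) = 2.
C has 3 columns; by rank–nullity, nullity = 3 − 2 = 1.

1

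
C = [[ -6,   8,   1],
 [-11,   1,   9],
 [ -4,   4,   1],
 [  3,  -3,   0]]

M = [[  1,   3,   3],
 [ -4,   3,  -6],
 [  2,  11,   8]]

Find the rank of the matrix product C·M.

First compute CM:
[[-36,  17, -58],
 [  3,  69,  33],
 [-18,  11, -28],
 [ 15,   0,  27]]
Now row reduce the product.
R2 ← R2 + (1/12)·R1: [0, 845/12, 169/6]
R3 ← R3 − (1/2)·R1: [0, 5/2, 1]
R4 ← R4 + (5/12)·R1: [0, 85/12, 17/6]
R3 ← R3 − (6/169)·R2: [0, 0, 0]
R4 ← R4 − (17/169)·R2: [0, 0, 0]
2 nonzero rows, so rank(CM) = 2.

2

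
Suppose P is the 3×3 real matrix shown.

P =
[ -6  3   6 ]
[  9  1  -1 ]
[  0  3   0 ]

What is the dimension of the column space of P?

Row reduce to echelon form.
R2 ← R2 + (3/2)·R1: [0, 11/2, 8]
R3 ← R3 − (6/11)·R2: [0, 0, -48/11]
Echelon form has 3 nonzero rows, so rank(P) = 3.
The column space has dimension equal to the rank: 3.

3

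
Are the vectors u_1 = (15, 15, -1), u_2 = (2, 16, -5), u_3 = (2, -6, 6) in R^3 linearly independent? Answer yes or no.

yes

Form the matrix with these vectors as rows and row reduce.
R2 ← R2 − (2/15)·R1: [0, 14, -73/15]
R3 ← R3 − (2/15)·R1: [0, -8, 92/15]
R3 ← R3 + (4/7)·R2: [0, 0, 352/105]
3 nonzero rows, so the 3 vectors span a space of dimension 3.
Since 3 = 3, the vectors are linearly independent.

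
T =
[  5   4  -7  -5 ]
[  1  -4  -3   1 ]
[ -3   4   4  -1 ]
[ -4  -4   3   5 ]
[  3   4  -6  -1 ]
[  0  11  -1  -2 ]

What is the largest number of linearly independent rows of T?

4

Row reduce to echelon form.
R2 ← R2 − (1/5)·R1: [0, -24/5, -8/5, 2]
R3 ← R3 + (3/5)·R1: [0, 32/5, -1/5, -4]
R4 ← R4 + (4/5)·R1: [0, -4/5, -13/5, 1]
R5 ← R5 − (3/5)·R1: [0, 8/5, -9/5, 2]
R3 ← R3 + (4/3)·R2: [0, 0, -7/3, -4/3]
R4 ← R4 − (1/6)·R2: [0, 0, -7/3, 2/3]
R5 ← R5 + (1/3)·R2: [0, 0, -7/3, 8/3]
R6 ← R6 + (55/24)·R2: [0, 0, -14/3, 31/12]
R4 ← R4 − R3: [0, 0, 0, 2]
R5 ← R5 − R3: [0, 0, 0, 4]
R6 ← R6 − (2)·R3: [0, 0, 0, 21/4]
R5 ← R5 − (2)·R4: [0, 0, 0, 0]
R6 ← R6 − (21/8)·R4: [0, 0, 0, 0]
Echelon form has 4 nonzero rows, so rank(T) = 4.
The rank gives the maximum number of linearly independent rows: 4.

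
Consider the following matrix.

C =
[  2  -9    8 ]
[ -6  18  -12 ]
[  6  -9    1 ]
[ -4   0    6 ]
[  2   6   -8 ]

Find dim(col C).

3

Row reduce to echelon form.
R2 ← R2 + (3)·R1: [0, -9, 12]
R3 ← R3 − (3)·R1: [0, 18, -23]
R4 ← R4 + (2)·R1: [0, -18, 22]
R5 ← R5 − R1: [0, 15, -16]
R3 ← R3 + (2)·R2: [0, 0, 1]
R4 ← R4 − (2)·R2: [0, 0, -2]
R5 ← R5 + (5/3)·R2: [0, 0, 4]
R4 ← R4 + (2)·R3: [0, 0, 0]
R5 ← R5 − (4)·R3: [0, 0, 0]
Echelon form has 3 nonzero rows, so rank(C) = 3.
The column space has dimension equal to the rank: 3.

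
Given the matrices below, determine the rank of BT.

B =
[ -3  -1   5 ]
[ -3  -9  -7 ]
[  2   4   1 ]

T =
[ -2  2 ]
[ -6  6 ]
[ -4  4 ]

First compute BT:
[[ -8,   8],
 [ 88, -88],
 [-32,  32]]
Now row reduce the product.
R2 ← R2 + (11)·R1: [0, 0]
R3 ← R3 − (4)·R1: [0, 0]
1 nonzero row, so rank(BT) = 1.

1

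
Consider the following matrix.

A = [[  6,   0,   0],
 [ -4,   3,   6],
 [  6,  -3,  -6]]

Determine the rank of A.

2

Row reduce to echelon form.
R2 ← R2 + (2/3)·R1: [0, 3, 6]
R3 ← R3 − R1: [0, -3, -6]
R3 ← R3 + R2: [0, 0, 0]
Echelon form has 2 nonzero rows, so rank(A) = 2.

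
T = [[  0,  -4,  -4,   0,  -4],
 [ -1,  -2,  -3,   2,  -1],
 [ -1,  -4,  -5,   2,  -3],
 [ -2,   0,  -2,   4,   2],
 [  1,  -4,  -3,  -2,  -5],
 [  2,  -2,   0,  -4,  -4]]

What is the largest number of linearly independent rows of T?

2

Row reduce to echelon form.
Swap R1 ↔ R2
R3 ← R3 − R1: [0, -2, -2, 0, -2]
R4 ← R4 − (2)·R1: [0, 4, 4, 0, 4]
R5 ← R5 + R1: [0, -6, -6, 0, -6]
R6 ← R6 + (2)·R1: [0, -6, -6, 0, -6]
R3 ← R3 − (1/2)·R2: [0, 0, 0, 0, 0]
R4 ← R4 + R2: [0, 0, 0, 0, 0]
R5 ← R5 − (3/2)·R2: [0, 0, 0, 0, 0]
R6 ← R6 − (3/2)·R2: [0, 0, 0, 0, 0]
Echelon form has 2 nonzero rows, so rank(T) = 2.
The rank gives the maximum number of linearly independent rows: 2.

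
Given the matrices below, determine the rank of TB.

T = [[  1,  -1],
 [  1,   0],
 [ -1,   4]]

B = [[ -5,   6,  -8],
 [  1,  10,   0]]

2

First compute TB:
[[ -6,  -4,  -8],
 [ -5,   6,  -8],
 [  9,  34,   8]]
Now row reduce the product.
R2 ← R2 − (5/6)·R1: [0, 28/3, -4/3]
R3 ← R3 + (3/2)·R1: [0, 28, -4]
R3 ← R3 − (3)·R2: [0, 0, 0]
2 nonzero rows, so rank(TB) = 2.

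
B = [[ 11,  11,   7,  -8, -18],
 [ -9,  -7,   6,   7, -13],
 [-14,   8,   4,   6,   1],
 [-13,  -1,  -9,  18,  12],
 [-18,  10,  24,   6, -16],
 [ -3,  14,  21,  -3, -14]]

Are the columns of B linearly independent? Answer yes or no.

Row reduce B to echelon form.
R2 ← R2 + (9/11)·R1: [0, 2, 129/11, 5/11, -305/11]
R3 ← R3 + (14/11)·R1: [0, 22, 142/11, -46/11, -241/11]
R4 ← R4 + (13/11)·R1: [0, 12, -8/11, 94/11, -102/11]
R5 ← R5 + (18/11)·R1: [0, 28, 390/11, -78/11, -500/11]
R6 ← R6 + (3/11)·R1: [0, 17, 252/11, -57/11, -208/11]
R3 ← R3 − (11)·R2: [0, 0, -1277/11, -101/11, 3114/11]
R4 ← R4 − (6)·R2: [0, 0, -782/11, 64/11, 1728/11]
R5 ← R5 − (14)·R2: [0, 0, -1416/11, -148/11, 3770/11]
R6 ← R6 − (17/2)·R2: [0, 0, -1689/22, -199/22, 4769/22]
R4 ← R4 − (782/1277)·R3: [0, 0, 0, 14610/1277, -20772/1277]
R5 ← R5 − (1416/1277)·R3: [0, 0, 0, -4180/1277, 36806/1277]
R6 ← R6 − (1689/2554)·R3: [0, 0, 0, -3797/1277, 75497/2554]
R5 ← R5 + (418/1461)·R4: [0, 0, 0, 0, 11770/487]
R6 ← R6 + (3797/14610)·R4: [0, 0, 0, 0, 123371/4870]
R6 ← R6 − (1153/1100)·R5: [0, 0, 0, 0, 0]
5 pivots among 5 columns.
Every column is a pivot column, so the columns are linearly independent.

yes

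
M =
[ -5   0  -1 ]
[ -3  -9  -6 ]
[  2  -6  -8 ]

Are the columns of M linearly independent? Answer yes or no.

yes

Row reduce M to echelon form.
R2 ← R2 − (3/5)·R1: [0, -9, -27/5]
R3 ← R3 + (2/5)·R1: [0, -6, -42/5]
R3 ← R3 − (2/3)·R2: [0, 0, -24/5]
3 pivots among 3 columns.
Every column is a pivot column, so the columns are linearly independent.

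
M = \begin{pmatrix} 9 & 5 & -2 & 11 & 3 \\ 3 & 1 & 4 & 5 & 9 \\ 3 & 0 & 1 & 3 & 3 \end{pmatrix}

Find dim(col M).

3

Row reduce to echelon form.
R2 ← R2 − (1/3)·R1: [0, -2/3, 14/3, 4/3, 8]
R3 ← R3 − (1/3)·R1: [0, -5/3, 5/3, -2/3, 2]
R3 ← R3 − (5/2)·R2: [0, 0, -10, -4, -18]
Echelon form has 3 nonzero rows, so rank(M) = 3.
The column space has dimension equal to the rank: 3.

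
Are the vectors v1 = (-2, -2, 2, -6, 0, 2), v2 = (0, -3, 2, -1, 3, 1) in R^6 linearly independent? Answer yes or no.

yes

Form the matrix with these vectors as rows and row reduce.
2 nonzero rows, so the 2 vectors span a space of dimension 2.
Since 2 = 2, the vectors are linearly independent.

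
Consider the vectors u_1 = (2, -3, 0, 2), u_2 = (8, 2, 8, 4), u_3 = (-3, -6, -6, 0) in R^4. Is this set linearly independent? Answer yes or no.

no

Form the matrix with these vectors as rows and row reduce.
R2 ← R2 − (4)·R1: [0, 14, 8, -4]
R3 ← R3 + (3/2)·R1: [0, -21/2, -6, 3]
R3 ← R3 + (3/4)·R2: [0, 0, 0, 0]
2 nonzero rows, so the 3 vectors span a space of dimension 2.
Since 2 < 3, the vectors are linearly dependent.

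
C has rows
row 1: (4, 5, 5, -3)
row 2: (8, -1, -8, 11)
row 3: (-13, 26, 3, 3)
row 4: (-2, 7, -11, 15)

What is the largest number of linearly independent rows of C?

Row reduce to echelon form.
R2 ← R2 − (2)·R1: [0, -11, -18, 17]
R3 ← R3 + (13/4)·R1: [0, 169/4, 77/4, -27/4]
R4 ← R4 + (1/2)·R1: [0, 19/2, -17/2, 27/2]
R3 ← R3 + (169/44)·R2: [0, 0, -2195/44, 644/11]
R4 ← R4 + (19/22)·R2: [0, 0, -529/22, 310/11]
R4 ← R4 − (1058/2195)·R3: [0, 0, 0, -82/2195]
Echelon form has 4 nonzero rows, so rank(C) = 4.
The rank gives the maximum number of linearly independent rows: 4.

4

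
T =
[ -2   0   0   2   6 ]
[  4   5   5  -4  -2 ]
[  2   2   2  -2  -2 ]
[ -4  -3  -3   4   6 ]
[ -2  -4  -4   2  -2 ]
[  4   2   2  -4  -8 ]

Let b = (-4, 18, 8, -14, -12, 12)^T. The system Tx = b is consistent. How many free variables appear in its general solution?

Row reduce the augmented matrix [T | b].
R2 ← R2 + (2)·R1: [0, 5, 5, 0, 10, 10]
R3 ← R3 + R1: [0, 2, 2, 0, 4, 4]
R4 ← R4 − (2)·R1: [0, -3, -3, 0, -6, -6]
R5 ← R5 − R1: [0, -4, -4, 0, -8, -8]
R6 ← R6 + (2)·R1: [0, 2, 2, 0, 4, 4]
R3 ← R3 − (2/5)·R2: [0, 0, 0, 0, 0, 0]
R4 ← R4 + (3/5)·R2: [0, 0, 0, 0, 0, 0]
R5 ← R5 + (4/5)·R2: [0, 0, 0, 0, 0, 0]
R6 ← R6 − (2/5)·R2: [0, 0, 0, 0, 0, 0]
The echelon form has 2 nonzero rows, and every pivot lies in the first 5 columns, so rank(T) = rank([T|b]) = 2.
The system is consistent.
Free variables = (unknowns) − (rank) = 5 − 2 = 3.

3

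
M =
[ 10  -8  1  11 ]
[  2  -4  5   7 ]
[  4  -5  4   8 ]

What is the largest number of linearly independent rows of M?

2

Row reduce to echelon form.
R2 ← R2 − (1/5)·R1: [0, -12/5, 24/5, 24/5]
R3 ← R3 − (2/5)·R1: [0, -9/5, 18/5, 18/5]
R3 ← R3 − (3/4)·R2: [0, 0, 0, 0]
Echelon form has 2 nonzero rows, so rank(M) = 2.
The rank gives the maximum number of linearly independent rows: 2.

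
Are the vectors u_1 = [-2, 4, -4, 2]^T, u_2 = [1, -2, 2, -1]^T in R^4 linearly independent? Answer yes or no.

Form the matrix with these vectors as rows and row reduce.
R2 ← R2 + (1/2)·R1: [0, 0, 0, 0]
1 nonzero row, so the 2 vectors span a space of dimension 1.
Since 1 < 2, the vectors are linearly dependent.

no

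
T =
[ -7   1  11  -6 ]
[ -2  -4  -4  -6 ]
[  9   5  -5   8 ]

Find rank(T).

3

Row reduce to echelon form.
R2 ← R2 − (2/7)·R1: [0, -30/7, -50/7, -30/7]
R3 ← R3 + (9/7)·R1: [0, 44/7, 64/7, 2/7]
R3 ← R3 + (22/15)·R2: [0, 0, -4/3, -6]
Echelon form has 3 nonzero rows, so rank(T) = 3.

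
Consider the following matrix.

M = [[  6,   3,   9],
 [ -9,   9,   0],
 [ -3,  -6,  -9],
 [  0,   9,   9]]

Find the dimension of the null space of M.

Row reduce to echelon form.
R2 ← R2 + (3/2)·R1: [0, 27/2, 27/2]
R3 ← R3 + (1/2)·R1: [0, -9/2, -9/2]
R3 ← R3 + (1/3)·R2: [0, 0, 0]
R4 ← R4 − (2/3)·R2: [0, 0, 0]
2 nonzero rows, so rank(M) = 2.
M has 3 columns; by rank–nullity, nullity = 3 − 2 = 1.

1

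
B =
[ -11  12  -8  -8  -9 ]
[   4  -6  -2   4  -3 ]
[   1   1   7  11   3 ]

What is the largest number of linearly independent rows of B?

3

Row reduce to echelon form.
R2 ← R2 + (4/11)·R1: [0, -18/11, -54/11, 12/11, -69/11]
R3 ← R3 + (1/11)·R1: [0, 23/11, 69/11, 113/11, 24/11]
R3 ← R3 + (23/18)·R2: [0, 0, 0, 35/3, -35/6]
Echelon form has 3 nonzero rows, so rank(B) = 3.
The rank gives the maximum number of linearly independent rows: 3.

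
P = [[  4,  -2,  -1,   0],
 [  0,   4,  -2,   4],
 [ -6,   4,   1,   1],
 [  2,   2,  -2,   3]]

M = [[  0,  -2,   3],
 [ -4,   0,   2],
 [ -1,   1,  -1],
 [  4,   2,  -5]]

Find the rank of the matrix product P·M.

First compute PM:
[[  9,  -9,   9],
 [  2,   6, -10],
 [-13,  15, -16],
 [  6,   0,  -3]]
Now row reduce the product.
R2 ← R2 − (2/9)·R1: [0, 8, -12]
R3 ← R3 + (13/9)·R1: [0, 2, -3]
R4 ← R4 − (2/3)·R1: [0, 6, -9]
R3 ← R3 − (1/4)·R2: [0, 0, 0]
R4 ← R4 − (3/4)·R2: [0, 0, 0]
2 nonzero rows, so rank(PM) = 2.

2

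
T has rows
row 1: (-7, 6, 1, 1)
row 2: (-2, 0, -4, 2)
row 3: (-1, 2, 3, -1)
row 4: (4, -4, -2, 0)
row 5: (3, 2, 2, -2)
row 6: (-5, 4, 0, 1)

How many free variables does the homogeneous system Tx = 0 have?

Row reduce to echelon form.
R2 ← R2 − (2/7)·R1: [0, -12/7, -30/7, 12/7]
R3 ← R3 − (1/7)·R1: [0, 8/7, 20/7, -8/7]
R4 ← R4 + (4/7)·R1: [0, -4/7, -10/7, 4/7]
R5 ← R5 + (3/7)·R1: [0, 32/7, 17/7, -11/7]
R6 ← R6 − (5/7)·R1: [0, -2/7, -5/7, 2/7]
R3 ← R3 + (2/3)·R2: [0, 0, 0, 0]
R4 ← R4 − (1/3)·R2: [0, 0, 0, 0]
R5 ← R5 + (8/3)·R2: [0, 0, -9, 3]
R6 ← R6 − (1/6)·R2: [0, 0, 0, 0]
Swap R3 ↔ R5
3 nonzero rows, so rank(T) = 3.
T has 4 columns; by rank–nullity, nullity = 4 − 3 = 1.

1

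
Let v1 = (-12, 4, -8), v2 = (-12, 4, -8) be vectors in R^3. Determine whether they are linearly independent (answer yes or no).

no

Form the matrix with these vectors as rows and row reduce.
R2 ← R2 − R1: [0, 0, 0]
1 nonzero row, so the 2 vectors span a space of dimension 1.
Since 1 < 2, the vectors are linearly dependent.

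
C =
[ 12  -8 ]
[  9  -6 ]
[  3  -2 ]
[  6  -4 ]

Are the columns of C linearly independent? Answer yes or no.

no

Row reduce C to echelon form.
R2 ← R2 − (3/4)·R1: [0, 0]
R3 ← R3 − (1/4)·R1: [0, 0]
R4 ← R4 − (1/2)·R1: [0, 0]
1 pivot among 2 columns.
Only 1 < 2 pivot columns, so the columns are linearly dependent.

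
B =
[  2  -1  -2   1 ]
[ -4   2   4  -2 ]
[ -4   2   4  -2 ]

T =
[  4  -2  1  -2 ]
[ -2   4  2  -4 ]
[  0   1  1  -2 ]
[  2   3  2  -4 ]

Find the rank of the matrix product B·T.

First compute BT:
[[ 12,  -7,   0,   0],
 [-24,  14,   0,   0],
 [-24,  14,   0,   0]]
Now row reduce the product.
R2 ← R2 + (2)·R1: [0, 0, 0, 0]
R3 ← R3 + (2)·R1: [0, 0, 0, 0]
1 nonzero row, so rank(BT) = 1.

1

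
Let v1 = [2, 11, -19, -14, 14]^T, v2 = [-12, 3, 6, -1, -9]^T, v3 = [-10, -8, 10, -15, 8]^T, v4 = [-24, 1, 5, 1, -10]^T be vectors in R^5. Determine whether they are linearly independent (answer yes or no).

Form the matrix with these vectors as rows and row reduce.
R2 ← R2 + (6)·R1: [0, 69, -108, -85, 75]
R3 ← R3 + (5)·R1: [0, 47, -85, -85, 78]
R4 ← R4 + (12)·R1: [0, 133, -223, -167, 158]
R3 ← R3 − (47/69)·R2: [0, 0, -263/23, -1870/69, 619/23]
R4 ← R4 − (133/69)·R2: [0, 0, -341/23, -218/69, 309/23]
R4 ← R4 − (341/263)·R3: [0, 0, 0, 25232/789, -5644/263]
4 nonzero rows, so the 4 vectors span a space of dimension 4.
Since 4 = 4, the vectors are linearly independent.

yes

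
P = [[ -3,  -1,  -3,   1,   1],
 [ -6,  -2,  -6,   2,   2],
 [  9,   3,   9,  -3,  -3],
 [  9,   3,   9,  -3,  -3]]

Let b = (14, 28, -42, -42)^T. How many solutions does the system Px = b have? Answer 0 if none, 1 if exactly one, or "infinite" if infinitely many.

infinite

Row reduce the augmented matrix [P | b].
R2 ← R2 − (2)·R1: [0, 0, 0, 0, 0, 0]
R3 ← R3 + (3)·R1: [0, 0, 0, 0, 0, 0]
R4 ← R4 + (3)·R1: [0, 0, 0, 0, 0, 0]
The echelon form has 1 nonzero rows, and every pivot lies in the first 5 columns, so rank(P) = rank([P|b]) = 1.
The system is consistent.
rank = 1 < 5 unknowns, so there are infinitely many solutions.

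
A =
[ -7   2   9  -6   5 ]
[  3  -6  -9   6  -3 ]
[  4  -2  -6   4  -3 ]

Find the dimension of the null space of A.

3

Row reduce to echelon form.
R2 ← R2 + (3/7)·R1: [0, -36/7, -36/7, 24/7, -6/7]
R3 ← R3 + (4/7)·R1: [0, -6/7, -6/7, 4/7, -1/7]
R3 ← R3 − (1/6)·R2: [0, 0, 0, 0, 0]
2 nonzero rows, so rank(A) = 2.
A has 5 columns; by rank–nullity, nullity = 5 − 2 = 3.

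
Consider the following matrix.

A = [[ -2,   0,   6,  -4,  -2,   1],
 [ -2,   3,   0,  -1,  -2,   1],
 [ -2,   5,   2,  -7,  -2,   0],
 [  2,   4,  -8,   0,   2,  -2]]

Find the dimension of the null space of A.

3

Row reduce to echelon form.
R2 ← R2 − R1: [0, 3, -6, 3, 0, 0]
R3 ← R3 − R1: [0, 5, -4, -3, 0, -1]
R4 ← R4 + R1: [0, 4, -2, -4, 0, -1]
R3 ← R3 − (5/3)·R2: [0, 0, 6, -8, 0, -1]
R4 ← R4 − (4/3)·R2: [0, 0, 6, -8, 0, -1]
R4 ← R4 − R3: [0, 0, 0, 0, 0, 0]
3 nonzero rows, so rank(A) = 3.
A has 6 columns; by rank–nullity, nullity = 6 − 3 = 3.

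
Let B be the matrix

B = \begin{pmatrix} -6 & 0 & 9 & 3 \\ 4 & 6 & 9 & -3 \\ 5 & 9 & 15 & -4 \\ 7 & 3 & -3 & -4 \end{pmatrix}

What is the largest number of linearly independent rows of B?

Row reduce to echelon form.
R2 ← R2 + (2/3)·R1: [0, 6, 15, -1]
R3 ← R3 + (5/6)·R1: [0, 9, 45/2, -3/2]
R4 ← R4 + (7/6)·R1: [0, 3, 15/2, -1/2]
R3 ← R3 − (3/2)·R2: [0, 0, 0, 0]
R4 ← R4 − (1/2)·R2: [0, 0, 0, 0]
Echelon form has 2 nonzero rows, so rank(B) = 2.
The rank gives the maximum number of linearly independent rows: 2.

2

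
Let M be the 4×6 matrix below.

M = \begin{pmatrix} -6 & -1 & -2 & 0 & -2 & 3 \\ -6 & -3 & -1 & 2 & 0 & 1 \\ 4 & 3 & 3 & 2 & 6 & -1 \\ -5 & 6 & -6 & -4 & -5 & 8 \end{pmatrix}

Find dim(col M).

4

Row reduce to echelon form.
R2 ← R2 − R1: [0, -2, 1, 2, 2, -2]
R3 ← R3 + (2/3)·R1: [0, 7/3, 5/3, 2, 14/3, 1]
R4 ← R4 − (5/6)·R1: [0, 41/6, -13/3, -4, -10/3, 11/2]
R3 ← R3 + (7/6)·R2: [0, 0, 17/6, 13/3, 7, -4/3]
R4 ← R4 + (41/12)·R2: [0, 0, -11/12, 17/6, 7/2, -4/3]
R4 ← R4 + (11/34)·R3: [0, 0, 0, 72/17, 98/17, -30/17]
Echelon form has 4 nonzero rows, so rank(M) = 4.
The column space has dimension equal to the rank: 4.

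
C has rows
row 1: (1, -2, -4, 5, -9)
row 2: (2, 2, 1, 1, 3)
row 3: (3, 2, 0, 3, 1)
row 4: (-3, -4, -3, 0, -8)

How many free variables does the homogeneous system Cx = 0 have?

3

Row reduce to echelon form.
R2 ← R2 − (2)·R1: [0, 6, 9, -9, 21]
R3 ← R3 − (3)·R1: [0, 8, 12, -12, 28]
R4 ← R4 + (3)·R1: [0, -10, -15, 15, -35]
R3 ← R3 − (4/3)·R2: [0, 0, 0, 0, 0]
R4 ← R4 + (5/3)·R2: [0, 0, 0, 0, 0]
2 nonzero rows, so rank(C) = 2.
C has 5 columns; by rank–nullity, nullity = 5 − 2 = 3.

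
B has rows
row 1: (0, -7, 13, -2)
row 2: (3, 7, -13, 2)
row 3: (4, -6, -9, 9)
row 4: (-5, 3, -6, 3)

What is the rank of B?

Row reduce to echelon form.
Swap R1 ↔ R2
R3 ← R3 − (4/3)·R1: [0, -46/3, 25/3, 19/3]
R4 ← R4 + (5/3)·R1: [0, 44/3, -83/3, 19/3]
R3 ← R3 − (46/21)·R2: [0, 0, -141/7, 75/7]
R4 ← R4 + (44/21)·R2: [0, 0, -3/7, 15/7]
R4 ← R4 − (1/47)·R3: [0, 0, 0, 90/47]
Echelon form has 4 nonzero rows, so rank(B) = 4.

4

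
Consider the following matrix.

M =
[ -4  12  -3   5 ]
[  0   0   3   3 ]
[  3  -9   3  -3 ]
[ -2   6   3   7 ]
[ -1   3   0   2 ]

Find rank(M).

2

Row reduce to echelon form.
R3 ← R3 + (3/4)·R1: [0, 0, 3/4, 3/4]
R4 ← R4 − (1/2)·R1: [0, 0, 9/2, 9/2]
R5 ← R5 − (1/4)·R1: [0, 0, 3/4, 3/4]
R3 ← R3 − (1/4)·R2: [0, 0, 0, 0]
R4 ← R4 − (3/2)·R2: [0, 0, 0, 0]
R5 ← R5 − (1/4)·R2: [0, 0, 0, 0]
Echelon form has 2 nonzero rows, so rank(M) = 2.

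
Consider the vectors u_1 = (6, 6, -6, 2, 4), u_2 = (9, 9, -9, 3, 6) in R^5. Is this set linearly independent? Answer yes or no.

Form the matrix with these vectors as rows and row reduce.
R2 ← R2 − (3/2)·R1: [0, 0, 0, 0, 0]
1 nonzero row, so the 2 vectors span a space of dimension 1.
Since 1 < 2, the vectors are linearly dependent.

no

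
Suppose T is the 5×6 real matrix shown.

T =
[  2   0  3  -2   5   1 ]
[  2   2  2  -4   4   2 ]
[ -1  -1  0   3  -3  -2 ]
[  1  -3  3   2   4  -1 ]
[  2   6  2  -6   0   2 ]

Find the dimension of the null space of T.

3

Row reduce to echelon form.
R2 ← R2 − R1: [0, 2, -1, -2, -1, 1]
R3 ← R3 + (1/2)·R1: [0, -1, 3/2, 2, -1/2, -3/2]
R4 ← R4 − (1/2)·R1: [0, -3, 3/2, 3, 3/2, -3/2]
R5 ← R5 − R1: [0, 6, -1, -4, -5, 1]
R3 ← R3 + (1/2)·R2: [0, 0, 1, 1, -1, -1]
R4 ← R4 + (3/2)·R2: [0, 0, 0, 0, 0, 0]
R5 ← R5 − (3)·R2: [0, 0, 2, 2, -2, -2]
R5 ← R5 − (2)·R3: [0, 0, 0, 0, 0, 0]
3 nonzero rows, so rank(T) = 3.
T has 6 columns; by rank–nullity, nullity = 6 − 3 = 3.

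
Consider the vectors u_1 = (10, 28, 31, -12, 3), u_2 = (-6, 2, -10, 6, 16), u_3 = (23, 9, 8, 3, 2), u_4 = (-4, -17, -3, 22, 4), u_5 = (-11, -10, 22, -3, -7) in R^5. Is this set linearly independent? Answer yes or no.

yes

Form the matrix with these vectors as rows and row reduce.
R2 ← R2 + (3/5)·R1: [0, 94/5, 43/5, -6/5, 89/5]
R3 ← R3 − (23/10)·R1: [0, -277/5, -633/10, 153/5, -49/10]
R4 ← R4 + (2/5)·R1: [0, -29/5, 47/5, 86/5, 26/5]
R5 ← R5 + (11/10)·R1: [0, 104/5, 561/10, -81/5, -37/10]
R3 ← R3 + (277/94)·R2: [0, 0, -1784/47, 1272/47, 2235/47]
R4 ← R4 + (29/94)·R2: [0, 0, 1133/94, 791/47, 1005/94]
R5 ← R5 − (52/47)·R2: [0, 0, 4379/94, -699/47, -2199/94]
R4 ← R4 + (1133/3568)·R3: [0, 0, 0, 11339/446, 92025/3568]
R5 ← R5 + (4379/3568)·R3: [0, 0, 0, 8181/446, 124767/3568]
R5 ← R5 − (8181/11339)·R4: [0, 0, 0, 0, 371007/22678]
5 nonzero rows, so the 5 vectors span a space of dimension 5.
Since 5 = 5, the vectors are linearly independent.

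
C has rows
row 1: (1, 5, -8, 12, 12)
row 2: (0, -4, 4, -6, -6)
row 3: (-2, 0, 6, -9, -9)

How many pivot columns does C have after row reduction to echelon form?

Row reduce to echelon form.
R3 ← R3 + (2)·R1: [0, 10, -10, 15, 15]
R3 ← R3 + (5/2)·R2: [0, 0, 0, 0, 0]
Echelon form has 2 nonzero rows, so rank(C) = 2.
Each nonzero row contributes one pivot column: 2 pivot columns.

2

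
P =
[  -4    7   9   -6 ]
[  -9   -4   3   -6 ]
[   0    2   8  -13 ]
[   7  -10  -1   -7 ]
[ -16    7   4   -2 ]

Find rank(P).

4

Row reduce to echelon form.
R2 ← R2 − (9/4)·R1: [0, -79/4, -69/4, 15/2]
R4 ← R4 + (7/4)·R1: [0, 9/4, 59/4, -35/2]
R5 ← R5 − (4)·R1: [0, -21, -32, 22]
R3 ← R3 + (8/79)·R2: [0, 0, 494/79, -967/79]
R4 ← R4 + (9/79)·R2: [0, 0, 1010/79, -1315/79]
R5 ← R5 − (84/79)·R2: [0, 0, -1079/79, 1108/79]
R4 ← R4 − (505/247)·R3: [0, 0, 0, 2070/247]
R5 ← R5 + (83/38)·R3: [0, 0, 0, -483/38]
R5 ← R5 + (91/60)·R4: [0, 0, 0, 0]
Echelon form has 4 nonzero rows, so rank(P) = 4.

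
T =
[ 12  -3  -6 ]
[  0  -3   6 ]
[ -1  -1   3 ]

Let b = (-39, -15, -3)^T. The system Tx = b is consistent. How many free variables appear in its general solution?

1

Row reduce the augmented matrix [T | b].
R3 ← R3 + (1/12)·R1: [0, -5/4, 5/2, -25/4]
R3 ← R3 − (5/12)·R2: [0, 0, 0, 0]
The echelon form has 2 nonzero rows, and every pivot lies in the first 3 columns, so rank(T) = rank([T|b]) = 2.
The system is consistent.
Free variables = (unknowns) − (rank) = 3 − 2 = 1.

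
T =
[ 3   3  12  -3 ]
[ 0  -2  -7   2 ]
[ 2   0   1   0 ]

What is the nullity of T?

Row reduce to echelon form.
R3 ← R3 − (2/3)·R1: [0, -2, -7, 2]
R3 ← R3 − R2: [0, 0, 0, 0]
2 nonzero rows, so rank(T) = 2.
T has 4 columns; by rank–nullity, nullity = 4 − 2 = 2.

2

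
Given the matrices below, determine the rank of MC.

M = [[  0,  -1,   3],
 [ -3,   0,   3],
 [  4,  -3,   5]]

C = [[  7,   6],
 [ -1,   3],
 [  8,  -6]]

First compute MC:
[[ 25, -21],
 [  3, -36],
 [ 71, -15]]
Now row reduce the product.
R2 ← R2 − (3/25)·R1: [0, -837/25]
R3 ← R3 − (71/25)·R1: [0, 1116/25]
R3 ← R3 + (4/3)·R2: [0, 0]
2 nonzero rows, so rank(MC) = 2.

2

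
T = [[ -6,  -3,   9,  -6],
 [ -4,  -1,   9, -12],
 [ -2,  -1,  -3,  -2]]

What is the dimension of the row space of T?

Row reduce to echelon form.
R2 ← R2 − (2/3)·R1: [0, 1, 3, -8]
R3 ← R3 − (1/3)·R1: [0, 0, -6, 0]
Echelon form has 3 nonzero rows, so rank(T) = 3.
The row space has dimension equal to the rank: 3.

3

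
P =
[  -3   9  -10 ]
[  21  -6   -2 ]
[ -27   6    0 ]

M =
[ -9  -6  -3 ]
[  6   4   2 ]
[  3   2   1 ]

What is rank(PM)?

1

First compute PM:
[[ 51,  34,  17],
 [-231, -154, -77],
 [279, 186,  93]]
Now row reduce the product.
R2 ← R2 + (77/17)·R1: [0, 0, 0]
R3 ← R3 − (93/17)·R1: [0, 0, 0]
1 nonzero row, so rank(PM) = 1.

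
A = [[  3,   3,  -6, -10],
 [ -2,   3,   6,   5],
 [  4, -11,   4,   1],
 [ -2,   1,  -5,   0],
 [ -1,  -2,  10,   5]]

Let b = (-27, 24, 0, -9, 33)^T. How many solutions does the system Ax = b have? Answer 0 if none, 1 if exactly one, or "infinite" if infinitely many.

1

Row reduce the augmented matrix [A | b].
R2 ← R2 + (2/3)·R1: [0, 5, 2, -5/3, 6]
R3 ← R3 − (4/3)·R1: [0, -15, 12, 43/3, 36]
R4 ← R4 + (2/3)·R1: [0, 3, -9, -20/3, -27]
R5 ← R5 + (1/3)·R1: [0, -1, 8, 5/3, 24]
R3 ← R3 + (3)·R2: [0, 0, 18, 28/3, 54]
R4 ← R4 − (3/5)·R2: [0, 0, -51/5, -17/3, -153/5]
R5 ← R5 + (1/5)·R2: [0, 0, 42/5, 4/3, 126/5]
R4 ← R4 + (17/30)·R3: [0, 0, 0, -17/45, 0]
R5 ← R5 − (7/15)·R3: [0, 0, 0, -136/45, 0]
R5 ← R5 − (8)·R4: [0, 0, 0, 0, 0]
The echelon form has 4 nonzero rows, and every pivot lies in the first 4 columns, so rank(A) = rank([A|b]) = 4.
The system is consistent.
rank = 4 = number of unknowns, so the solution is unique.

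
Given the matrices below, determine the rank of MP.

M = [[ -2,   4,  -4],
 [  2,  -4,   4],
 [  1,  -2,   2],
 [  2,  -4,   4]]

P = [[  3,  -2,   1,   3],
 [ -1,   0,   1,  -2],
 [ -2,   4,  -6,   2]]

1

First compute MP:
[[ -2, -12,  26, -22],
 [  2,  12, -26,  22],
 [  1,   6, -13,  11],
 [  2,  12, -26,  22]]
Now row reduce the product.
R2 ← R2 + R1: [0, 0, 0, 0]
R3 ← R3 + (1/2)·R1: [0, 0, 0, 0]
R4 ← R4 + R1: [0, 0, 0, 0]
1 nonzero row, so rank(MP) = 1.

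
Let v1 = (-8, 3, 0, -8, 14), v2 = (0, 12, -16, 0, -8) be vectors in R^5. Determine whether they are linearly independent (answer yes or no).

Form the matrix with these vectors as rows and row reduce.
2 nonzero rows, so the 2 vectors span a space of dimension 2.
Since 2 = 2, the vectors are linearly independent.

yes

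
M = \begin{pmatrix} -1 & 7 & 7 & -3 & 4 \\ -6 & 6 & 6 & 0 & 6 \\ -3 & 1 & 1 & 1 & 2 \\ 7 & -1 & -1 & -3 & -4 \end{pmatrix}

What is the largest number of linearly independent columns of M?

Row reduce to echelon form.
R2 ← R2 − (6)·R1: [0, -36, -36, 18, -18]
R3 ← R3 − (3)·R1: [0, -20, -20, 10, -10]
R4 ← R4 + (7)·R1: [0, 48, 48, -24, 24]
R3 ← R3 − (5/9)·R2: [0, 0, 0, 0, 0]
R4 ← R4 + (4/3)·R2: [0, 0, 0, 0, 0]
Echelon form has 2 nonzero rows, so rank(M) = 2.
The rank gives the maximum number of linearly independent columns: 2.

2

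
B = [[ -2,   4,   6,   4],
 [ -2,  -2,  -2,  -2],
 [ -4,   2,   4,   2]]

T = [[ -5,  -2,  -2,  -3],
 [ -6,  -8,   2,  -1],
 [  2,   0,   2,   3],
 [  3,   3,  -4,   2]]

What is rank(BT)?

First compute BT:
[[ 10, -16,   8,  28],
 [ 12,  14,   4,  -2],
 [ 22,  -2,  12,  26]]
Now row reduce the product.
R2 ← R2 − (6/5)·R1: [0, 166/5, -28/5, -178/5]
R3 ← R3 − (11/5)·R1: [0, 166/5, -28/5, -178/5]
R3 ← R3 − R2: [0, 0, 0, 0]
2 nonzero rows, so rank(BT) = 2.

2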